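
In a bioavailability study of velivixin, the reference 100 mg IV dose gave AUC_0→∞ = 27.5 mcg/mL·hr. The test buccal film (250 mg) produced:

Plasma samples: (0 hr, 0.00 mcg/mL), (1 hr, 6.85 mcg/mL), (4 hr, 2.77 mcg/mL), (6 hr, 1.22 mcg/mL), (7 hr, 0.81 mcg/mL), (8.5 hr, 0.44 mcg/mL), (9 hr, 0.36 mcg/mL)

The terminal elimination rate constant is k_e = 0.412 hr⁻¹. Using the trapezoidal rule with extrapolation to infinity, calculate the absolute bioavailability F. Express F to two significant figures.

F = 0.36

Trapezoidal AUC_0→9 (buccal film):
  [0→1]: (0.00+6.85)/2 × 1 = 3.425
  [1→4]: (6.85+2.77)/2 × 3 = 14.43
  [4→6]: (2.77+1.22)/2 × 2 = 3.99
  [6→7]: (1.22+0.81)/2 × 1 = 1.015
  [7→8.5]: (0.81+0.44)/2 × 1.5 = 0.9375
  [8.5→9]: (0.44+0.36)/2 × 0.5 = 0.2
  Sum = 23.9975 mcg/mL·hr
Tail: C_last/k_e = 0.36/0.412 = 0.874
AUC_0→∞ (buccal film) = 23.9975 + 0.874 = 24.8715 mcg/mL·hr
F = (AUC_ev/D_ev)/(AUC_iv/D_iv) = (24.8715/250)/(27.5/100) = 0.099486/0.275 = 0.3618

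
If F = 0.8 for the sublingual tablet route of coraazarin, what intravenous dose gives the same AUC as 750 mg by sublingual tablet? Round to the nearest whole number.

Systemic exposure from an extravascular dose = F × D_ev, so the equivalent IV dose is F × D_ev.
D_iv = F × D_ev = 0.8 × 750 = 600 mg

D_iv = 600 mg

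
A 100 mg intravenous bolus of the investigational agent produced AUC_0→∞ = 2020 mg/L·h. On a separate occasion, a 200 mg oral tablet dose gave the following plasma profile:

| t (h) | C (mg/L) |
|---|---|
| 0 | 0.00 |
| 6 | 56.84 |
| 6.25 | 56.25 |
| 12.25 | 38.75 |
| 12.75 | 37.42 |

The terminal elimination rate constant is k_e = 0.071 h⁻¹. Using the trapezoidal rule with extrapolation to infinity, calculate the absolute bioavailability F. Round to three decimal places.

Trapezoidal AUC_0→12.75 (oral tablet):
  [0→6]: (0.00+56.84)/2 × 6 = 170.52
  [6→6.25]: (56.84+56.25)/2 × 0.25 = 14.13625
  [6.25→12.25]: (56.25+38.75)/2 × 6 = 285.0
  [12.25→12.75]: (38.75+37.42)/2 × 0.5 = 19.0425
  Sum = 488.69875 mg/L·h
Tail: C_last/k_e = 37.42/0.071 = 527.042
AUC_0→∞ (oral tablet) = 488.69875 + 527.042 = 1015.74075 mg/L·h
F = (AUC_ev/D_ev)/(AUC_iv/D_iv) = (1015.74075/200)/(2020/100) = 5.0787/20.2 = 0.2514

F = 0.251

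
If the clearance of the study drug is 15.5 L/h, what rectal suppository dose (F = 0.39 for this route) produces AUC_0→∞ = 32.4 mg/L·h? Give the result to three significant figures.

Dose = 1290 mg

Dose = CL × AUC_0→∞ / F
     = 15.5 × 32.4 / 0.39 = 1287.69 mg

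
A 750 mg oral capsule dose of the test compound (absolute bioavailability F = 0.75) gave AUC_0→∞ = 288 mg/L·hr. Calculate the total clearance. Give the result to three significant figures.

CL = 1.95 L/hr

CL = F × Dose / AUC_0→∞
   = 0.75 × 750 / 288 = 1.953125 L/hr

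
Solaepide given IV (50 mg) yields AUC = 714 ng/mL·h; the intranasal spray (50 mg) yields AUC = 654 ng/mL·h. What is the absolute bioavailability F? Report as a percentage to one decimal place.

F = (AUC_ev / D_ev) / (AUC_iv / D_iv)
  = (654/50) / (714/50)
  = 13.08 / 14.28 = 0.9160
  = 91.60%

F = 91.6%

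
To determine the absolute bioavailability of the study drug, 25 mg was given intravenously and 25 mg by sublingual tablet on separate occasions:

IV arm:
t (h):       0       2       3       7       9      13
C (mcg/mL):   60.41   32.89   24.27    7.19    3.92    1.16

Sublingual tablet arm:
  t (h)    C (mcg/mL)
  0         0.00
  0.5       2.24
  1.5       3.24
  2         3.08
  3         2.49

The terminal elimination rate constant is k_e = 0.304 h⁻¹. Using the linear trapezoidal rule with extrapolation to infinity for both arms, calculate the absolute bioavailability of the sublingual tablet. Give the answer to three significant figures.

Trapezoidal AUC_0→13 (IV):
  [0→2]: (60.41+32.89)/2 × 2 = 93.3
  [2→3]: (32.89+24.27)/2 × 1 = 28.58
  [3→7]: (24.27+7.19)/2 × 4 = 62.92
  [7→9]: (7.19+3.92)/2 × 2 = 11.11
  [9→13]: (3.92+1.16)/2 × 4 = 10.16
  Sum = 206.07 mcg/mL·h
IV tail: 1.16/0.304 = 3.816; AUC_iv,0→∞ = 206.07 + 3.816 = 209.886 mcg/mL·h
Trapezoidal AUC_0→3 (sublingual tablet):
  [0→0.5]: (0.00+2.24)/2 × 0.5 = 0.56
  [0.5→1.5]: (2.24+3.24)/2 × 1 = 2.74
  [1.5→2]: (3.24+3.08)/2 × 0.5 = 1.58
  [2→3]: (3.08+2.49)/2 × 1 = 2.785
  Sum = 7.665 mcg/mL·h
sublingual tablet tail: 2.49/0.304 = 8.191; AUC_ev,0→∞ = 7.665 + 8.191 = 15.856 mcg/mL·h
F = (AUC_ev/D_ev)/(AUC_iv/D_iv) = (15.856/25)/(209.886/25) = 0.63424/8.39544 = 0.0755

F = 0.0755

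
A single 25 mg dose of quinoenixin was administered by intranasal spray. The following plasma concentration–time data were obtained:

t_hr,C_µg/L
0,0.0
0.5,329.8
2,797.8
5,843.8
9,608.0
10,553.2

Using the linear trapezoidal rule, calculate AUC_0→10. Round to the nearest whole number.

AUC = 6875 µg/L·hr

Trapezoidal AUC_0→10:
  [0→0.5]: (0.0+329.8)/2 × 0.5 = 82.45
  [0.5→2]: (329.8+797.8)/2 × 1.5 = 845.7
  [2→5]: (797.8+843.8)/2 × 3 = 2462.4
  [5→9]: (843.8+608.0)/2 × 4 = 2903.6
  [9→10]: (608.0+553.2)/2 × 1 = 580.6
  Sum = 6874.75 µg/L·hr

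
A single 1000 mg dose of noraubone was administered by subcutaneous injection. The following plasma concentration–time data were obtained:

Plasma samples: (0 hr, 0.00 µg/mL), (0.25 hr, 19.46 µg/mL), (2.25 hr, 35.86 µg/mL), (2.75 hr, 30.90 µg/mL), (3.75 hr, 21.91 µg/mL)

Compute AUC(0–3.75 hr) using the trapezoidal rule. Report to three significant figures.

AUC = 101 µg/mL·hr

Trapezoidal AUC_0→3.75:
  [0→0.25]: (0.00+19.46)/2 × 0.25 = 2.4325
  [0.25→2.25]: (19.46+35.86)/2 × 2 = 55.32
  [2.25→2.75]: (35.86+30.90)/2 × 0.5 = 16.69
  [2.75→3.75]: (30.90+21.91)/2 × 1 = 26.405
  Sum = 100.8475 µg/mL·hr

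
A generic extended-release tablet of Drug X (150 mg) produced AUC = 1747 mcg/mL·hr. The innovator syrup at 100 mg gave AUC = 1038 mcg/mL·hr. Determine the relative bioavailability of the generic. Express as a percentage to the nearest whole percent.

F_rel = (AUC_test/D_test) / (AUC_ref/D_ref)
      = (1747/150) / (1038/100)
      = 11.6467 / 10.38 = 1.1220 = 112.20%

F_rel = 112%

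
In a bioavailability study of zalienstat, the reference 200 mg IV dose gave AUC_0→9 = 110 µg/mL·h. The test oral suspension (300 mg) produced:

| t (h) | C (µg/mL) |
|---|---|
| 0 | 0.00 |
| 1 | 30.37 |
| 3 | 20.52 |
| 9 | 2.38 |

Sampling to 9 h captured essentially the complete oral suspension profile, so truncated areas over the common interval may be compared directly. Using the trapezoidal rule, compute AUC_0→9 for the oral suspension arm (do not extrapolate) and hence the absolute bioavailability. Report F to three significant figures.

Trapezoidal AUC_0→9 (oral suspension):
  [0→1]: (0.00+30.37)/2 × 1 = 15.185
  [1→3]: (30.37+20.52)/2 × 2 = 50.89
  [3→9]: (20.52+2.38)/2 × 6 = 68.7
  Sum = 134.775 µg/mL·h
F = (AUC_ev/D_ev)/(AUC_iv/D_iv) = (134.775/300)/(110/200) = 0.44925/0.55 = 0.8168

F = 0.817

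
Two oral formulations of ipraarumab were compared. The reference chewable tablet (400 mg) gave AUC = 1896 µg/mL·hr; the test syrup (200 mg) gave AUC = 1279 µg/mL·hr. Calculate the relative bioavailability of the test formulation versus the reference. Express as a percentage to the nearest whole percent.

F_rel = 135%

F_rel = (AUC_test/D_test) / (AUC_ref/D_ref)
      = (1279/200) / (1896/400)
      = 6.395 / 4.74 = 1.3492 = 134.92%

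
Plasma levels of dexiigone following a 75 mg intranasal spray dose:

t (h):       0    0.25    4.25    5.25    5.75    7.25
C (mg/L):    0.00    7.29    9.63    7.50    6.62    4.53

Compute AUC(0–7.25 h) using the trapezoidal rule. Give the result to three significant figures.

AUC = 55.2 mg/L·h

Trapezoidal AUC_0→7.25:
  [0→0.25]: (0.00+7.29)/2 × 0.25 = 0.91125
  [0.25→4.25]: (7.29+9.63)/2 × 4 = 33.84
  [4.25→5.25]: (9.63+7.50)/2 × 1 = 8.565
  [5.25→5.75]: (7.50+6.62)/2 × 0.5 = 3.53
  [5.75→7.25]: (6.62+4.53)/2 × 1.5 = 8.3625
  Sum = 55.20875 mg/L·h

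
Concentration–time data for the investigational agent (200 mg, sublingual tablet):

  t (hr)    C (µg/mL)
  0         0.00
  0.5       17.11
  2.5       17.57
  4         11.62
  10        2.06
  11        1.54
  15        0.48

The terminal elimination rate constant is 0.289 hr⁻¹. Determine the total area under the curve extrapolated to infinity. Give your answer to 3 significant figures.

Trapezoidal AUC_0→15:
  [0→0.5]: (0.00+17.11)/2 × 0.5 = 4.2775
  [0.5→2.5]: (17.11+17.57)/2 × 2 = 34.68
  [2.5→4]: (17.57+11.62)/2 × 1.5 = 21.8925
  [4→10]: (11.62+2.06)/2 × 6 = 41.04
  [10→11]: (2.06+1.54)/2 × 1 = 1.8
  [11→15]: (1.54+0.48)/2 × 4 = 4.04
  Sum = 107.73 µg/mL·hr
Extrapolated tail: C_last / k_e = 0.48 / 0.289 = 1.661
AUC_0→∞ = 107.73 + 1.661 = 109.391 µg/mL·hr

AUC = 109 µg/mL·hr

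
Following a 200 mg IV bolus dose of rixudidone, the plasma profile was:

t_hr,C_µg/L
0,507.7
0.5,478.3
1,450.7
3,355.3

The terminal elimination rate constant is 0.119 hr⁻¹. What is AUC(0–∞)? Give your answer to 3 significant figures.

Trapezoidal AUC_0→3:
  [0→0.5]: (507.7+478.3)/2 × 0.5 = 246.5
  [0.5→1]: (478.3+450.7)/2 × 0.5 = 232.25
  [1→3]: (450.7+355.3)/2 × 2 = 806.0
  Sum = 1284.75 µg/L·hr
Extrapolated tail: C_last / k_e = 355.3 / 0.119 = 2985.714
AUC_0→∞ = 1284.75 + 2985.714 = 4270.464 µg/L·hr

AUC = 4270 µg/L·hr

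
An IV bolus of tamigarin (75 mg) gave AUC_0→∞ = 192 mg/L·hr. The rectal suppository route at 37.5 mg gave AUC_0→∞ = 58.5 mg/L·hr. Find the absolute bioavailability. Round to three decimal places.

F = (AUC_ev / D_ev) / (AUC_iv / D_iv)
  = (58.5/37.5) / (192/75)
  = 1.56 / 2.56 = 0.6094

F = 0.609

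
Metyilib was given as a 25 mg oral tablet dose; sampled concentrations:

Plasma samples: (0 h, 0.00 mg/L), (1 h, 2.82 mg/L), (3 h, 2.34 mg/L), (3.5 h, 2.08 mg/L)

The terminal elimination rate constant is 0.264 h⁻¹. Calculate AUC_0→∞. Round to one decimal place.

Trapezoidal AUC_0→3.5:
  [0→1]: (0.00+2.82)/2 × 1 = 1.41
  [1→3]: (2.82+2.34)/2 × 2 = 5.16
  [3→3.5]: (2.34+2.08)/2 × 0.5 = 1.105
  Sum = 7.675 mg/L·h
Extrapolated tail: C_last / k_e = 2.08 / 0.264 = 7.879
AUC_0→∞ = 7.675 + 7.879 = 15.554 mg/L·h

AUC = 15.6 mg/L·h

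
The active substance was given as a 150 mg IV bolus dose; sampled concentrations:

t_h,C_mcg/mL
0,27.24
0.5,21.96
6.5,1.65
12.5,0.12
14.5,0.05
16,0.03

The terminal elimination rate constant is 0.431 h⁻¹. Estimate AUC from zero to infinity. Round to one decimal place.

Trapezoidal AUC_0→16:
  [0→0.5]: (27.24+21.96)/2 × 0.5 = 12.3
  [0.5→6.5]: (21.96+1.65)/2 × 6 = 70.83
  [6.5→12.5]: (1.65+0.12)/2 × 6 = 5.31
  [12.5→14.5]: (0.12+0.05)/2 × 2 = 0.17
  [14.5→16]: (0.05+0.03)/2 × 1.5 = 0.06
  Sum = 88.67 mcg/mL·h
Extrapolated tail: C_last / k_e = 0.03 / 0.431 = 0.070
AUC_0→∞ = 88.67 + 0.070 = 88.74 mcg/mL·h

AUC = 88.7 mcg/mL·h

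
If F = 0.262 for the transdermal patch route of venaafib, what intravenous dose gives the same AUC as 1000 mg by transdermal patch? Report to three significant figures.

Systemic exposure from an extravascular dose = F × D_ev, so the equivalent IV dose is F × D_ev.
D_iv = F × D_ev = 0.262 × 1000 = 262 mg

D_iv = 262 mg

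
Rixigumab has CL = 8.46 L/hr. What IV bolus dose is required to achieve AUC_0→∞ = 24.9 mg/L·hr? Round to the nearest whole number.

Dose = 211 mg

Dose_iv = CL × AUC_0→∞
     = 8.46 × 24.9 = 210.654 mg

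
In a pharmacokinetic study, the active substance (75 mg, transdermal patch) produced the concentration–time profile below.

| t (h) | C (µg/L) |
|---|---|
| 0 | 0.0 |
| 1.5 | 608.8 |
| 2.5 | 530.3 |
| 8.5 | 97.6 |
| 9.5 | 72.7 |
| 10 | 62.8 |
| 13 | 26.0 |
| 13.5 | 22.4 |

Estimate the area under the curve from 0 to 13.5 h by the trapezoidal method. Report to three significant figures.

AUC = 3170 µg/L·h

Trapezoidal AUC_0→13.5:
  [0→1.5]: (0.0+608.8)/2 × 1.5 = 456.6
  [1.5→2.5]: (608.8+530.3)/2 × 1 = 569.55
  [2.5→8.5]: (530.3+97.6)/2 × 6 = 1883.7
  [8.5→9.5]: (97.6+72.7)/2 × 1 = 85.15
  [9.5→10]: (72.7+62.8)/2 × 0.5 = 33.875
  [10→13]: (62.8+26.0)/2 × 3 = 133.2
  [13→13.5]: (26.0+22.4)/2 × 0.5 = 12.1
  Sum = 3174.175 µg/L·h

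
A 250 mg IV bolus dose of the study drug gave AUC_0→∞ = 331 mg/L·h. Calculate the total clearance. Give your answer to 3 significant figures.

CL = Dose_iv / AUC_0→∞
   = 250 / 331 = 0.755287 L/h

CL = 0.755 L/h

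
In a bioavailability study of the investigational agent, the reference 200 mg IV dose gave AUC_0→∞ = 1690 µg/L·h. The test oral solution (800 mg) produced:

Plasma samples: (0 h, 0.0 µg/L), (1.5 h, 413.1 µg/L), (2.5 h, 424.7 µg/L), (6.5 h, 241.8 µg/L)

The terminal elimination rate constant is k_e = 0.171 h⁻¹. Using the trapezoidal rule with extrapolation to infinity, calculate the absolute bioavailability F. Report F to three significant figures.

F = 0.514

Trapezoidal AUC_0→6.5 (oral solution):
  [0→1.5]: (0.0+413.1)/2 × 1.5 = 309.825
  [1.5→2.5]: (413.1+424.7)/2 × 1 = 418.9
  [2.5→6.5]: (424.7+241.8)/2 × 4 = 1333.0
  Sum = 2061.725 µg/L·h
Tail: C_last/k_e = 241.8/0.171 = 1414.035
AUC_0→∞ (oral solution) = 2061.725 + 1414.035 = 3475.76 µg/L·h
F = (AUC_ev/D_ev)/(AUC_iv/D_iv) = (3475.76/800)/(1690/200) = 4.3447/8.45 = 0.5142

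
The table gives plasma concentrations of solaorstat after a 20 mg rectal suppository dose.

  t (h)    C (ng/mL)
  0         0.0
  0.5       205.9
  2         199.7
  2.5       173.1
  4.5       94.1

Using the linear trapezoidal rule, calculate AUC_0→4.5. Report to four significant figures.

AUC = 716.1 ng/mL·h

Trapezoidal AUC_0→4.5:
  [0→0.5]: (0.0+205.9)/2 × 0.5 = 51.475
  [0.5→2]: (205.9+199.7)/2 × 1.5 = 304.2
  [2→2.5]: (199.7+173.1)/2 × 0.5 = 93.2
  [2.5→4.5]: (173.1+94.1)/2 × 2 = 267.2
  Sum = 716.075 ng/mL·h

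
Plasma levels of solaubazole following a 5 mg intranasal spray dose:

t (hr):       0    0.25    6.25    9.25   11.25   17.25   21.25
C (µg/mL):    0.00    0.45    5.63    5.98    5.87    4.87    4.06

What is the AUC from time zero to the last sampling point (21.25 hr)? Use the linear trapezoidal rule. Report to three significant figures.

Trapezoidal AUC_0→21.25:
  [0→0.25]: (0.00+0.45)/2 × 0.25 = 0.05625
  [0.25→6.25]: (0.45+5.63)/2 × 6 = 18.24
  [6.25→9.25]: (5.63+5.98)/2 × 3 = 17.415
  [9.25→11.25]: (5.98+5.87)/2 × 2 = 11.85
  [11.25→17.25]: (5.87+4.87)/2 × 6 = 32.22
  [17.25→21.25]: (4.87+4.06)/2 × 4 = 17.86
  Sum = 97.64125 µg/mL·hr

AUC = 97.6 µg/mL·hr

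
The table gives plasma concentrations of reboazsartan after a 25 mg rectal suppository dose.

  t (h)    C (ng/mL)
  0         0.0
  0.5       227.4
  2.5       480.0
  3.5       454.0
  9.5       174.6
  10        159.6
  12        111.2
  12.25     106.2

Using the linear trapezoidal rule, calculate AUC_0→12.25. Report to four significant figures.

AUC = 3499 ng/mL·h

Trapezoidal AUC_0→12.25:
  [0→0.5]: (0.0+227.4)/2 × 0.5 = 56.85
  [0.5→2.5]: (227.4+480.0)/2 × 2 = 707.4
  [2.5→3.5]: (480.0+454.0)/2 × 1 = 467.0
  [3.5→9.5]: (454.0+174.6)/2 × 6 = 1885.8
  [9.5→10]: (174.6+159.6)/2 × 0.5 = 83.55
  [10→12]: (159.6+111.2)/2 × 2 = 270.8
  [12→12.25]: (111.2+106.2)/2 × 0.25 = 27.175
  Sum = 3498.575 ng/mL·h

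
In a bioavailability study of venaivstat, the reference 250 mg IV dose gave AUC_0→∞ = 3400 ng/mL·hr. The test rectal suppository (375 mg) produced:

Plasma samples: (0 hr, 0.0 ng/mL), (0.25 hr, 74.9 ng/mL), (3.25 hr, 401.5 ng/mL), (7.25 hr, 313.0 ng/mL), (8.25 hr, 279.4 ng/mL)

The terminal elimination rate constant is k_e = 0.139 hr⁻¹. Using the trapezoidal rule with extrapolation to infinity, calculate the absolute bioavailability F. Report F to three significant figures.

F = 0.874

Trapezoidal AUC_0→8.25 (rectal suppository):
  [0→0.25]: (0.0+74.9)/2 × 0.25 = 9.3625
  [0.25→3.25]: (74.9+401.5)/2 × 3 = 714.6
  [3.25→7.25]: (401.5+313.0)/2 × 4 = 1429.0
  [7.25→8.25]: (313.0+279.4)/2 × 1 = 296.2
  Sum = 2449.1625 ng/mL·hr
Tail: C_last/k_e = 279.4/0.139 = 2010.072
AUC_0→∞ (rectal suppository) = 2449.1625 + 2010.072 = 4459.2345 ng/mL·hr
F = (AUC_ev/D_ev)/(AUC_iv/D_iv) = (4459.2345/375)/(3400/250) = 11.891292/13.6 = 0.8744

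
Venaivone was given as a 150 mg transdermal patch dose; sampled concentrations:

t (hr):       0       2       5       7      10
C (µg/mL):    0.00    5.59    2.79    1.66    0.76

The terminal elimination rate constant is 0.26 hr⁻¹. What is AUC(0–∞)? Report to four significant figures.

AUC = 29.16 µg/mL·hr

Trapezoidal AUC_0→10:
  [0→2]: (0.00+5.59)/2 × 2 = 5.59
  [2→5]: (5.59+2.79)/2 × 3 = 12.57
  [5→7]: (2.79+1.66)/2 × 2 = 4.45
  [7→10]: (1.66+0.76)/2 × 3 = 3.63
  Sum = 26.24 µg/mL·hr
Extrapolated tail: C_last / k_e = 0.76 / 0.26 = 2.923
AUC_0→∞ = 26.24 + 2.923 = 29.163 µg/mL·hr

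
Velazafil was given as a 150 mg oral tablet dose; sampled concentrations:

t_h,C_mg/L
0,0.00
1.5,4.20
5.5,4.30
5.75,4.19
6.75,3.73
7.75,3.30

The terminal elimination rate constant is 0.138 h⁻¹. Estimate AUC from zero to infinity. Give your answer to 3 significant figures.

AUC = 52.6 mg/L·h

Trapezoidal AUC_0→7.75:
  [0→1.5]: (0.00+4.20)/2 × 1.5 = 3.15
  [1.5→5.5]: (4.20+4.30)/2 × 4 = 17.0
  [5.5→5.75]: (4.30+4.19)/2 × 0.25 = 1.06125
  [5.75→6.75]: (4.19+3.73)/2 × 1 = 3.96
  [6.75→7.75]: (3.73+3.30)/2 × 1 = 3.515
  Sum = 28.68625 mg/L·h
Extrapolated tail: C_last / k_e = 3.30 / 0.138 = 23.913
AUC_0→∞ = 28.68625 + 23.913 = 52.59925 mg/L·h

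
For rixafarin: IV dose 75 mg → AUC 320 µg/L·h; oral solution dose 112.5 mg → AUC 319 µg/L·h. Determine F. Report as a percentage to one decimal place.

F = (AUC_ev / D_ev) / (AUC_iv / D_iv)
  = (319/112.5) / (320/75)
  = 2.83556 / 4.26667 = 0.6646
  = 66.46%

F = 66.5%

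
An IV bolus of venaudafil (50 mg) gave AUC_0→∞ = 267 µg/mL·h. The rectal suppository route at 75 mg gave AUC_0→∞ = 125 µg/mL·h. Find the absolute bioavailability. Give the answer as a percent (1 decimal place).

F = (AUC_ev / D_ev) / (AUC_iv / D_iv)
  = (125/75) / (267/50)
  = 1.66667 / 5.34 = 0.3121
  = 31.21%

F = 31.2%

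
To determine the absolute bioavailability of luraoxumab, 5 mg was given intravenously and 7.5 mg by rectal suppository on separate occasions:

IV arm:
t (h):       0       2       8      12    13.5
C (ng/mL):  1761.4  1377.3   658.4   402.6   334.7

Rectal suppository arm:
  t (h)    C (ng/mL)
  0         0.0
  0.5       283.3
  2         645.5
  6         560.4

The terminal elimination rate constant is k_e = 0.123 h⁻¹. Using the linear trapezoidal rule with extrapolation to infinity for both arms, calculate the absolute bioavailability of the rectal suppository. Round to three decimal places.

Trapezoidal AUC_0→13.5 (IV):
  [0→2]: (1761.4+1377.3)/2 × 2 = 3138.7
  [2→8]: (1377.3+658.4)/2 × 6 = 6107.1
  [8→12]: (658.4+402.6)/2 × 4 = 2122.0
  [12→13.5]: (402.6+334.7)/2 × 1.5 = 552.975
  Sum = 11920.775 ng/mL·h
IV tail: 334.7/0.123 = 2721.138; AUC_iv,0→∞ = 11920.775 + 2721.138 = 14641.913 ng/mL·h
Trapezoidal AUC_0→6 (rectal suppository):
  [0→0.5]: (0.0+283.3)/2 × 0.5 = 70.825
  [0.5→2]: (283.3+645.5)/2 × 1.5 = 696.6
  [2→6]: (645.5+560.4)/2 × 4 = 2411.8
  Sum = 3179.225 ng/mL·h
rectal suppository tail: 560.4/0.123 = 4556.098; AUC_ev,0→∞ = 3179.225 + 4556.098 = 7735.323 ng/mL·h
F = (AUC_ev/D_ev)/(AUC_iv/D_iv) = (7735.323/7.5)/(14641.913/5) = 1031.3764/2928.3826 = 0.3522

F = 0.352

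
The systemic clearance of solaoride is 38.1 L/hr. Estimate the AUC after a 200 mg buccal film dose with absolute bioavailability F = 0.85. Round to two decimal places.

AUC_0→∞ = F × Dose / CL
        = 0.85 × 200 / 38.1 = 4.46194 mg/L·hr

AUC = 4.46 mg/L·hr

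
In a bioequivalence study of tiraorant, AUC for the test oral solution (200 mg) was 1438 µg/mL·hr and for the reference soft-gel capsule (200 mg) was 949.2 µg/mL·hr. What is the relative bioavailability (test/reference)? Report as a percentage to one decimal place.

F_rel = (AUC_test/D_test) / (AUC_ref/D_ref)
      = (1438/200) / (949.2/200)
      = 7.19 / 4.746 = 1.5150 = 151.50%

F_rel = 151.5%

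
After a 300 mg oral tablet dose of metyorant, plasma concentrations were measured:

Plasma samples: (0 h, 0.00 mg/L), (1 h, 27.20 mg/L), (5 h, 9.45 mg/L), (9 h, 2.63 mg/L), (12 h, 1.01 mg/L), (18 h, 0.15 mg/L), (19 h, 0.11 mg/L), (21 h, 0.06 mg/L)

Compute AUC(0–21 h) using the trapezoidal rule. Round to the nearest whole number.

AUC = 120 mg/L·h

Trapezoidal AUC_0→21:
  [0→1]: (0.00+27.20)/2 × 1 = 13.6
  [1→5]: (27.20+9.45)/2 × 4 = 73.3
  [5→9]: (9.45+2.63)/2 × 4 = 24.16
  [9→12]: (2.63+1.01)/2 × 3 = 5.46
  [12→18]: (1.01+0.15)/2 × 6 = 3.48
  [18→19]: (0.15+0.11)/2 × 1 = 0.13
  [19→21]: (0.11+0.06)/2 × 2 = 0.17
  Sum = 120.3 mg/L·h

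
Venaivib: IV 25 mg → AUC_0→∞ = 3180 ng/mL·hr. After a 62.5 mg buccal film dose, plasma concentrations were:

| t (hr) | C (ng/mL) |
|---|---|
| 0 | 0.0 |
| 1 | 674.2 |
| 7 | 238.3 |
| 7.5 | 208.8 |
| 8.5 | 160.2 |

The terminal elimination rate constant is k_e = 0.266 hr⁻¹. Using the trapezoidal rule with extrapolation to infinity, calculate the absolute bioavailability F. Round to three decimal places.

Trapezoidal AUC_0→8.5 (buccal film):
  [0→1]: (0.0+674.2)/2 × 1 = 337.1
  [1→7]: (674.2+238.3)/2 × 6 = 2737.5
  [7→7.5]: (238.3+208.8)/2 × 0.5 = 111.775
  [7.5→8.5]: (208.8+160.2)/2 × 1 = 184.5
  Sum = 3370.875 ng/mL·hr
Tail: C_last/k_e = 160.2/0.266 = 602.256
AUC_0→∞ (buccal film) = 3370.875 + 602.256 = 3973.131 ng/mL·hr
F = (AUC_ev/D_ev)/(AUC_iv/D_iv) = (3973.131/62.5)/(3180/25) = 63.570096/127.2 = 0.4998

F = 0.500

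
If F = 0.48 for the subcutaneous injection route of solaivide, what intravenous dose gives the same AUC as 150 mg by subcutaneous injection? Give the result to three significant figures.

Systemic exposure from an extravascular dose = F × D_ev, so the equivalent IV dose is F × D_ev.
D_iv = F × D_ev = 0.48 × 150 = 72 mg

D_iv = 72.0 mg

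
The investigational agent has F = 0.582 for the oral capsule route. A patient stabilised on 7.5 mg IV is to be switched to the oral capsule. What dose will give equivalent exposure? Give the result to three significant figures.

For equal systemic exposure: F × D_ev = D_iv
D_ev = D_iv / F = 7.5 / 0.582 = 12.8866 mg

D_oral = 12.9 mg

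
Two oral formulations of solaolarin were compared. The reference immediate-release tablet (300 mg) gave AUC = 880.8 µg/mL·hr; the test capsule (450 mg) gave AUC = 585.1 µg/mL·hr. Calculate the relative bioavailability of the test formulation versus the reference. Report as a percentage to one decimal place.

F_rel = 44.3%

F_rel = (AUC_test/D_test) / (AUC_ref/D_ref)
      = (585.1/450) / (880.8/300)
      = 1.30022 / 2.936 = 0.4429 = 44.29%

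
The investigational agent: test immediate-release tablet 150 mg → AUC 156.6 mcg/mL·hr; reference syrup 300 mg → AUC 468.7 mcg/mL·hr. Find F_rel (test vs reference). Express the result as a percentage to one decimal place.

F_rel = 66.8%

F_rel = (AUC_test/D_test) / (AUC_ref/D_ref)
      = (156.6/150) / (468.7/300)
      = 1.044 / 1.56233 = 0.6682 = 66.82%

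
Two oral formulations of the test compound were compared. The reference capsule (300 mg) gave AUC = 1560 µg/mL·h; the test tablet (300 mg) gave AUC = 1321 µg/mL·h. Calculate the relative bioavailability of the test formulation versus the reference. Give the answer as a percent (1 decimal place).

F_rel = (AUC_test/D_test) / (AUC_ref/D_ref)
      = (1321/300) / (1560/300)
      = 4.40333 / 5.2 = 0.8468 = 84.68%

F_rel = 84.7%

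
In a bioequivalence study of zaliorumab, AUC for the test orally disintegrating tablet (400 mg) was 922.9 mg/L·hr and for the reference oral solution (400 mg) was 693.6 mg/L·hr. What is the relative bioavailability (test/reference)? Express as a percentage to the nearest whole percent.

F_rel = (AUC_test/D_test) / (AUC_ref/D_ref)
      = (922.9/400) / (693.6/400)
      = 2.30725 / 1.734 = 1.3306 = 133.06%

F_rel = 133%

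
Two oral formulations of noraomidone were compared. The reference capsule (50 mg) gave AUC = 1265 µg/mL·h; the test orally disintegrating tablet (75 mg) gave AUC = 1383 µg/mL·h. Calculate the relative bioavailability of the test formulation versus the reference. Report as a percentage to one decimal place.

F_rel = (AUC_test/D_test) / (AUC_ref/D_ref)
      = (1383/75) / (1265/50)
      = 18.44 / 25.3 = 0.7289 = 72.89%

F_rel = 72.9%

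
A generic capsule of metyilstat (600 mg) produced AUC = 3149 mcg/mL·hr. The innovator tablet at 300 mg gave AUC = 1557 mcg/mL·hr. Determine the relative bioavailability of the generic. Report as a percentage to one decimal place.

F_rel = 101.1%

F_rel = (AUC_test/D_test) / (AUC_ref/D_ref)
      = (3149/600) / (1557/300)
      = 5.24833 / 5.19 = 1.0112 = 101.12%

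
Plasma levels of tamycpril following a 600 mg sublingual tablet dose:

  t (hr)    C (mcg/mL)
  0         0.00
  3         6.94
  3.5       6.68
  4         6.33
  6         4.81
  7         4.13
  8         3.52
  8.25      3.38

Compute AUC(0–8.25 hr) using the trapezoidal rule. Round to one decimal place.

Trapezoidal AUC_0→8.25:
  [0→3]: (0.00+6.94)/2 × 3 = 10.41
  [3→3.5]: (6.94+6.68)/2 × 0.5 = 3.405
  [3.5→4]: (6.68+6.33)/2 × 0.5 = 3.2525
  [4→6]: (6.33+4.81)/2 × 2 = 11.14
  [6→7]: (4.81+4.13)/2 × 1 = 4.47
  [7→8]: (4.13+3.52)/2 × 1 = 3.825
  [8→8.25]: (3.52+3.38)/2 × 0.25 = 0.8625
  Sum = 37.365 mcg/mL·hr

AUC = 37.4 mcg/mL·hr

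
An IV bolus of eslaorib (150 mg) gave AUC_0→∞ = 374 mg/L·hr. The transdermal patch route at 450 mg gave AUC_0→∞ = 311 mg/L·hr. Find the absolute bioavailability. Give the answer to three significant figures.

F = 0.277

F = (AUC_ev / D_ev) / (AUC_iv / D_iv)
  = (311/450) / (374/150)
  = 0.691111 / 2.49333 = 0.2772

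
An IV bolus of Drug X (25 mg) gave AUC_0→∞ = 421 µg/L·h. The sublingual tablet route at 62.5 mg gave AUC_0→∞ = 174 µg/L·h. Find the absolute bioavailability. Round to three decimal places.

F = (AUC_ev / D_ev) / (AUC_iv / D_iv)
  = (174/62.5) / (421/25)
  = 2.784 / 16.84 = 0.1653

F = 0.165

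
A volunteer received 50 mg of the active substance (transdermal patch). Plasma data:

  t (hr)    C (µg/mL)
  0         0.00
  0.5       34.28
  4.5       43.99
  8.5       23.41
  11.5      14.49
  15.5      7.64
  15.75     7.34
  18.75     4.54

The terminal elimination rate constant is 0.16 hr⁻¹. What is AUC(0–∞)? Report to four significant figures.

Trapezoidal AUC_0→18.75:
  [0→0.5]: (0.00+34.28)/2 × 0.5 = 8.57
  [0.5→4.5]: (34.28+43.99)/2 × 4 = 156.54
  [4.5→8.5]: (43.99+23.41)/2 × 4 = 134.8
  [8.5→11.5]: (23.41+14.49)/2 × 3 = 56.85
  [11.5→15.5]: (14.49+7.64)/2 × 4 = 44.26
  [15.5→15.75]: (7.64+7.34)/2 × 0.25 = 1.8725
  [15.75→18.75]: (7.34+4.54)/2 × 3 = 17.82
  Sum = 420.7125 µg/mL·hr
Extrapolated tail: C_last / k_e = 4.54 / 0.16 = 28.375
AUC_0→∞ = 420.7125 + 28.375 = 449.0875 µg/mL·hr

AUC = 449.1 µg/mL·hr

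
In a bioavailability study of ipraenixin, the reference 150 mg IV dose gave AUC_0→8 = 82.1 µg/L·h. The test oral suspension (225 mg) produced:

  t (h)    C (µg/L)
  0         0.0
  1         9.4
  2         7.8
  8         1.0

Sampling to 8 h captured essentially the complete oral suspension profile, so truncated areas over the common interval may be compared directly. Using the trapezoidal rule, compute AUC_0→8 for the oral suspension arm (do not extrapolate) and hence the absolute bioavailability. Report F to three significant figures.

F = 0.322

Trapezoidal AUC_0→8 (oral suspension):
  [0→1]: (0.0+9.4)/2 × 1 = 4.7
  [1→2]: (9.4+7.8)/2 × 1 = 8.6
  [2→8]: (7.8+1.0)/2 × 6 = 26.4
  Sum = 39.7 µg/L·h
F = (AUC_ev/D_ev)/(AUC_iv/D_iv) = (39.7/225)/(82.1/150) = 0.176444/0.547333 = 0.3224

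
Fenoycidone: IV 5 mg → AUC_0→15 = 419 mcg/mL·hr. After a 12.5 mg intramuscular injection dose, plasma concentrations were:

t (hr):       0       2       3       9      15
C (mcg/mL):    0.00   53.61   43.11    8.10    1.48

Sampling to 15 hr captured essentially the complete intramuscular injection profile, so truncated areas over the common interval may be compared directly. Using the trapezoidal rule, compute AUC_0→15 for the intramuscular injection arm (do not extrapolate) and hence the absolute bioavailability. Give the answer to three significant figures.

F = 0.271

Trapezoidal AUC_0→15 (intramuscular injection):
  [0→2]: (0.00+53.61)/2 × 2 = 53.61
  [2→3]: (53.61+43.11)/2 × 1 = 48.36
  [3→9]: (43.11+8.10)/2 × 6 = 153.63
  [9→15]: (8.10+1.48)/2 × 6 = 28.74
  Sum = 284.34 mcg/mL·hr
F = (AUC_ev/D_ev)/(AUC_iv/D_iv) = (284.34/12.5)/(419/5) = 22.7472/83.8 = 0.2714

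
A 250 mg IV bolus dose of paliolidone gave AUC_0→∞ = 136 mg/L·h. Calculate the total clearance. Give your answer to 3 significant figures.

CL = 1.84 L/h

CL = Dose_iv / AUC_0→∞
   = 250 / 136 = 1.83824 L/h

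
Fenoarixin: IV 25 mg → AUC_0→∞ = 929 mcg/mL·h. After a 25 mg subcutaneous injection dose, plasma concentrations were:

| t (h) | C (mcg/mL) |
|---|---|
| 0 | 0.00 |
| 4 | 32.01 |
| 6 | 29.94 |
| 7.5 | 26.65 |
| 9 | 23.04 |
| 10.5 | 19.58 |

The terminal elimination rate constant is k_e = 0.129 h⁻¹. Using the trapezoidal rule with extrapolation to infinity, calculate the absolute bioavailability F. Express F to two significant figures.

F = 0.42

Trapezoidal AUC_0→10.5 (subcutaneous injection):
  [0→4]: (0.00+32.01)/2 × 4 = 64.02
  [4→6]: (32.01+29.94)/2 × 2 = 61.95
  [6→7.5]: (29.94+26.65)/2 × 1.5 = 42.4425
  [7.5→9]: (26.65+23.04)/2 × 1.5 = 37.2675
  [9→10.5]: (23.04+19.58)/2 × 1.5 = 31.965
  Sum = 237.645 mcg/mL·h
Tail: C_last/k_e = 19.58/0.129 = 151.783
AUC_0→∞ (subcutaneous injection) = 237.645 + 151.783 = 389.428 mcg/mL·h
F = (AUC_ev/D_ev)/(AUC_iv/D_iv) = (389.428/25)/(929/25) = 15.57712/37.16 = 0.4192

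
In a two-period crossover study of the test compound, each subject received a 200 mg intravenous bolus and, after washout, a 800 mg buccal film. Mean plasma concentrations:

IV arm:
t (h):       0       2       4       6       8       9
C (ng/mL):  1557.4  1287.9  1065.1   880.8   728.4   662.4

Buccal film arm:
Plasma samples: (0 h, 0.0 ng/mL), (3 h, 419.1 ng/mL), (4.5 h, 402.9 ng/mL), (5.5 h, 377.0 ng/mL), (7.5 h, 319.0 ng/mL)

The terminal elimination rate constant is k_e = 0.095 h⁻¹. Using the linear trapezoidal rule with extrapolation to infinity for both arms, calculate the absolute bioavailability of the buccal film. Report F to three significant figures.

Trapezoidal AUC_0→9 (IV):
  [0→2]: (1557.4+1287.9)/2 × 2 = 2845.3
  [2→4]: (1287.9+1065.1)/2 × 2 = 2353.0
  [4→6]: (1065.1+880.8)/2 × 2 = 1945.9
  [6→8]: (880.8+728.4)/2 × 2 = 1609.2
  [8→9]: (728.4+662.4)/2 × 1 = 695.4
  Sum = 9448.8 ng/mL·h
IV tail: 662.4/0.095 = 6972.632; AUC_iv,0→∞ = 9448.8 + 6972.632 = 16421.432 ng/mL·h
Trapezoidal AUC_0→7.5 (buccal film):
  [0→3]: (0.0+419.1)/2 × 3 = 628.65
  [3→4.5]: (419.1+402.9)/2 × 1.5 = 616.5
  [4.5→5.5]: (402.9+377.0)/2 × 1 = 389.95
  [5.5→7.5]: (377.0+319.0)/2 × 2 = 696.0
  Sum = 2331.1 ng/mL·h
buccal film tail: 319.0/0.095 = 3357.895; AUC_ev,0→∞ = 2331.1 + 3357.895 = 5688.995 ng/mL·h
F = (AUC_ev/D_ev)/(AUC_iv/D_iv) = (5688.995/800)/(16421.432/200) = 7.11124/82.10716 = 0.0866

F = 0.0866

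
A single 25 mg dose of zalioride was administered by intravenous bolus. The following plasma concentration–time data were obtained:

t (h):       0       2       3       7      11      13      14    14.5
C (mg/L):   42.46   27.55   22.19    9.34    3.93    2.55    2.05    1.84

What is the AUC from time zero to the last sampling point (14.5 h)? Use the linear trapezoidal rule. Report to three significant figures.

AUC = 194 mg/L·h

Trapezoidal AUC_0→14.5:
  [0→2]: (42.46+27.55)/2 × 2 = 70.01
  [2→3]: (27.55+22.19)/2 × 1 = 24.87
  [3→7]: (22.19+9.34)/2 × 4 = 63.06
  [7→11]: (9.34+3.93)/2 × 4 = 26.54
  [11→13]: (3.93+2.55)/2 × 2 = 6.48
  [13→14]: (2.55+2.05)/2 × 1 = 2.3
  [14→14.5]: (2.05+1.84)/2 × 0.5 = 0.9725
  Sum = 194.2325 mg/L·h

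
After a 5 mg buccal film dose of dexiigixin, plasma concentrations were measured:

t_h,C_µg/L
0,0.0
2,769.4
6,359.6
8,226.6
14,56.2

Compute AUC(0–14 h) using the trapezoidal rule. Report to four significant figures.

Trapezoidal AUC_0→14:
  [0→2]: (0.0+769.4)/2 × 2 = 769.4
  [2→6]: (769.4+359.6)/2 × 4 = 2258.0
  [6→8]: (359.6+226.6)/2 × 2 = 586.2
  [8→14]: (226.6+56.2)/2 × 6 = 848.4
  Sum = 4462.0 µg/L·h

AUC = 4462 µg/L·h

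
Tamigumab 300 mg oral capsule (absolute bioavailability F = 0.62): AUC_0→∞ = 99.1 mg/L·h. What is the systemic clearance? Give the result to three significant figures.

CL = F × Dose / AUC_0→∞
   = 0.62 × 300 / 99.1 = 1.87689 L/h

CL = 1.88 L/h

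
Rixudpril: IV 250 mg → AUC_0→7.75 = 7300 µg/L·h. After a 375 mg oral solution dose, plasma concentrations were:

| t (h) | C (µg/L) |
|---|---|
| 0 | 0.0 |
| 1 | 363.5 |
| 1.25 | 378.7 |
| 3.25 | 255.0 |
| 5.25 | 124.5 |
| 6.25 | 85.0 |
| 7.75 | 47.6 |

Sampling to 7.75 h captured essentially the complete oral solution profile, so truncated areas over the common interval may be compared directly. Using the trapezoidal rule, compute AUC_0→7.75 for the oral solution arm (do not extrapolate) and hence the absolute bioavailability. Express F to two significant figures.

Trapezoidal AUC_0→7.75 (oral solution):
  [0→1]: (0.0+363.5)/2 × 1 = 181.75
  [1→1.25]: (363.5+378.7)/2 × 0.25 = 92.775
  [1.25→3.25]: (378.7+255.0)/2 × 2 = 633.7
  [3.25→5.25]: (255.0+124.5)/2 × 2 = 379.5
  [5.25→6.25]: (124.5+85.0)/2 × 1 = 104.75
  [6.25→7.75]: (85.0+47.6)/2 × 1.5 = 99.45
  Sum = 1491.925 µg/L·h
F = (AUC_ev/D_ev)/(AUC_iv/D_iv) = (1491.925/375)/(7300/250) = 3.97847/29.2 = 0.1362

F = 0.14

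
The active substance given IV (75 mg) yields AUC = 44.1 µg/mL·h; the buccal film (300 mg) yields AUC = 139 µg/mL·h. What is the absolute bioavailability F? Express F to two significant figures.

F = (AUC_ev / D_ev) / (AUC_iv / D_iv)
  = (139/300) / (44.1/75)
  = 0.463333 / 0.588 = 0.7880

F = 0.79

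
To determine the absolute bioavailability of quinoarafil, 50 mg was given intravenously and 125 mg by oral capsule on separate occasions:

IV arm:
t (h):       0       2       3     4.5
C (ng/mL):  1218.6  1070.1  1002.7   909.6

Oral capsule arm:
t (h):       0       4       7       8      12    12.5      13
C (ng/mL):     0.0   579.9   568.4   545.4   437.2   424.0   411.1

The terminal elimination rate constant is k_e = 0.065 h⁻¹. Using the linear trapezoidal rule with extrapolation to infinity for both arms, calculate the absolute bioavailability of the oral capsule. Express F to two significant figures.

F = 0.26

Trapezoidal AUC_0→4.5 (IV):
  [0→2]: (1218.6+1070.1)/2 × 2 = 2288.7
  [2→3]: (1070.1+1002.7)/2 × 1 = 1036.4
  [3→4.5]: (1002.7+909.6)/2 × 1.5 = 1434.225
  Sum = 4759.325 ng/mL·h
IV tail: 909.6/0.065 = 13993.846; AUC_iv,0→∞ = 4759.325 + 13993.846 = 18753.171 ng/mL·h
Trapezoidal AUC_0→13 (oral capsule):
  [0→4]: (0.0+579.9)/2 × 4 = 1159.8
  [4→7]: (579.9+568.4)/2 × 3 = 1722.45
  [7→8]: (568.4+545.4)/2 × 1 = 556.9
  [8→12]: (545.4+437.2)/2 × 4 = 1965.2
  [12→12.5]: (437.2+424.0)/2 × 0.5 = 215.3
  [12.5→13]: (424.0+411.1)/2 × 0.5 = 208.775
  Sum = 5828.425 ng/mL·h
oral capsule tail: 411.1/0.065 = 6324.615; AUC_ev,0→∞ = 5828.425 + 6324.615 = 12153.04 ng/mL·h
F = (AUC_ev/D_ev)/(AUC_iv/D_iv) = (12153.04/125)/(18753.171/50) = 97.22432/375.06342 = 0.2592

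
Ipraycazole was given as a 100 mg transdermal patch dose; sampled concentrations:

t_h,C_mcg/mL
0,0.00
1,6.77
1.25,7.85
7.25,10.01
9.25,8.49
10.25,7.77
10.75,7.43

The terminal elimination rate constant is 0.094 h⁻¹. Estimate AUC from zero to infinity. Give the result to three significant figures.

Trapezoidal AUC_0→10.75:
  [0→1]: (0.00+6.77)/2 × 1 = 3.385
  [1→1.25]: (6.77+7.85)/2 × 0.25 = 1.8275
  [1.25→7.25]: (7.85+10.01)/2 × 6 = 53.58
  [7.25→9.25]: (10.01+8.49)/2 × 2 = 18.5
  [9.25→10.25]: (8.49+7.77)/2 × 1 = 8.13
  [10.25→10.75]: (7.77+7.43)/2 × 0.5 = 3.8
  Sum = 89.2225 mcg/mL·h
Extrapolated tail: C_last / k_e = 7.43 / 0.094 = 79.043
AUC_0→∞ = 89.2225 + 79.043 = 168.2655 mcg/mL·h

AUC = 168 mcg/mL·h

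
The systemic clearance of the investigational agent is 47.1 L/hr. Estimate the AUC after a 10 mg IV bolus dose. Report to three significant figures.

AUC = 0.212 mg/L·hr

AUC_0→∞ = Dose_iv / CL
        = 10 / 47.1 = 0.212314 mg/L·hr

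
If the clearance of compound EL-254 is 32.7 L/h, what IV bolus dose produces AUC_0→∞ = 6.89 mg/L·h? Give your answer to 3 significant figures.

Dose = 225 mg

Dose_iv = CL × AUC_0→∞
     = 32.7 × 6.89 = 225.303 mg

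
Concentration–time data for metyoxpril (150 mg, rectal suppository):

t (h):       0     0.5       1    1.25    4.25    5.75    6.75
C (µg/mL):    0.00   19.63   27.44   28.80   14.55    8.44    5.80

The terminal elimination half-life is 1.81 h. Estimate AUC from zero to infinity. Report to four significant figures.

AUC = 128.2 µg/mL·h

Trapezoidal AUC_0→6.75:
  [0→0.5]: (0.00+19.63)/2 × 0.5 = 4.9075
  [0.5→1]: (19.63+27.44)/2 × 0.5 = 11.7675
  [1→1.25]: (27.44+28.80)/2 × 0.25 = 7.03
  [1.25→4.25]: (28.80+14.55)/2 × 3 = 65.025
  [4.25→5.75]: (14.55+8.44)/2 × 1.5 = 17.2425
  [5.75→6.75]: (8.44+5.80)/2 × 1 = 7.12
  Sum = 113.0925 µg/mL·h
k_e = ln2 / t½ = 0.693147 / 1.81 = 0.3830 h^-1
Extrapolated tail: C_last / k_e = 5.80 / 0.383 = 15.144
AUC_0→∞ = 113.0925 + 15.144 = 128.2365 µg/mL·h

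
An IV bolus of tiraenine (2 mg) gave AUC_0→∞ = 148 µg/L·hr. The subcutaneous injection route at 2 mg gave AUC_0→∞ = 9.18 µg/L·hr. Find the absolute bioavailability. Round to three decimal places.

F = (AUC_ev / D_ev) / (AUC_iv / D_iv)
  = (9.18/2) / (148/2)
  = 4.59 / 74 = 0.0620

F = 0.062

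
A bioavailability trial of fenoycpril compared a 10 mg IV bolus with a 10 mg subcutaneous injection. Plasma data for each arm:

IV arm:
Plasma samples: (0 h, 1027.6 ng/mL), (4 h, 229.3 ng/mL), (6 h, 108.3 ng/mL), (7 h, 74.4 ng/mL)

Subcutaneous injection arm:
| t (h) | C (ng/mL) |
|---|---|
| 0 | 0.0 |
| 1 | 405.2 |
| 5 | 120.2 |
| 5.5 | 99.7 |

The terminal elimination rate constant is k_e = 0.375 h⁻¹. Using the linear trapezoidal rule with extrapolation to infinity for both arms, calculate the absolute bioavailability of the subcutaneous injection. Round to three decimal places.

Trapezoidal AUC_0→7 (IV):
  [0→4]: (1027.6+229.3)/2 × 4 = 2513.8
  [4→6]: (229.3+108.3)/2 × 2 = 337.6
  [6→7]: (108.3+74.4)/2 × 1 = 91.35
  Sum = 2942.75 ng/mL·h
IV tail: 74.4/0.375 = 198.400; AUC_iv,0→∞ = 2942.75 + 198.400 = 3141.15 ng/mL·h
Trapezoidal AUC_0→5.5 (subcutaneous injection):
  [0→1]: (0.0+405.2)/2 × 1 = 202.6
  [1→5]: (405.2+120.2)/2 × 4 = 1050.8
  [5→5.5]: (120.2+99.7)/2 × 0.5 = 54.975
  Sum = 1308.375 ng/mL·h
subcutaneous injection tail: 99.7/0.375 = 265.867; AUC_ev,0→∞ = 1308.375 + 265.867 = 1574.242 ng/mL·h
F = (AUC_ev/D_ev)/(AUC_iv/D_iv) = (1574.242/10)/(3141.15/10) = 157.4242/314.115 = 0.5012

F = 0.501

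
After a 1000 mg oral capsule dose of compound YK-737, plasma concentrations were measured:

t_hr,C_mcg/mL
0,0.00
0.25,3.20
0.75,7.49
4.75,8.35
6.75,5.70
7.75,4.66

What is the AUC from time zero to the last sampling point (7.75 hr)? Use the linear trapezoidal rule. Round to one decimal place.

AUC = 54.0 mcg/mL·hr

Trapezoidal AUC_0→7.75:
  [0→0.25]: (0.00+3.20)/2 × 0.25 = 0.4
  [0.25→0.75]: (3.20+7.49)/2 × 0.5 = 2.6725
  [0.75→4.75]: (7.49+8.35)/2 × 4 = 31.68
  [4.75→6.75]: (8.35+5.70)/2 × 2 = 14.05
  [6.75→7.75]: (5.70+4.66)/2 × 1 = 5.18
  Sum = 53.9825 mcg/mL·hr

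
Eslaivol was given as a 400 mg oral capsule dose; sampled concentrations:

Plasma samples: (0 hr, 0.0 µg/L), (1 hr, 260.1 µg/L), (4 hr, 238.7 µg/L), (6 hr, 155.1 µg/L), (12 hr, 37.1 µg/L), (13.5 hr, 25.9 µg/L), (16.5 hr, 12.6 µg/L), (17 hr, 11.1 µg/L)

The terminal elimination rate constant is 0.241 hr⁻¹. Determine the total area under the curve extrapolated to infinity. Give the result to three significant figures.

AUC = 2010 µg/L·hr

Trapezoidal AUC_0→17:
  [0→1]: (0.0+260.1)/2 × 1 = 130.05
  [1→4]: (260.1+238.7)/2 × 3 = 748.2
  [4→6]: (238.7+155.1)/2 × 2 = 393.8
  [6→12]: (155.1+37.1)/2 × 6 = 576.6
  [12→13.5]: (37.1+25.9)/2 × 1.5 = 47.25
  [13.5→16.5]: (25.9+12.6)/2 × 3 = 57.75
  [16.5→17]: (12.6+11.1)/2 × 0.5 = 5.925
  Sum = 1959.575 µg/L·hr
Extrapolated tail: C_last / k_e = 11.1 / 0.241 = 46.058
AUC_0→∞ = 1959.575 + 46.058 = 2005.633 µg/L·hr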